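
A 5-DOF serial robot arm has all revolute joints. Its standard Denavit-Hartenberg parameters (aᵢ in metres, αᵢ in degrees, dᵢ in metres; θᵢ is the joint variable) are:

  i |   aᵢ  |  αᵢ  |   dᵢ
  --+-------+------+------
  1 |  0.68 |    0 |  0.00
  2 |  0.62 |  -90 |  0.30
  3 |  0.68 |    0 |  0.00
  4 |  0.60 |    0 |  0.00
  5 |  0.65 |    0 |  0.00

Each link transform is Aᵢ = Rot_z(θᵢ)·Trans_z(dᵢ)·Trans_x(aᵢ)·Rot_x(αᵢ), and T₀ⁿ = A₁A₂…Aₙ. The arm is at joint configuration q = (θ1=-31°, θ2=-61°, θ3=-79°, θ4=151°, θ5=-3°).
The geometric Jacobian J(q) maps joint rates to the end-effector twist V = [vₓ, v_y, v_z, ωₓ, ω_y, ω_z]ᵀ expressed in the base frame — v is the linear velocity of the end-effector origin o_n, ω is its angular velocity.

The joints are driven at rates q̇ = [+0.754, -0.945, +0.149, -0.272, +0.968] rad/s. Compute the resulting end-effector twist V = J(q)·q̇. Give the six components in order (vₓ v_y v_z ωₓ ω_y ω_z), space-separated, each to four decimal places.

o_n = [0.5421, -1.5176, -0.2100]
J₁: ẑ×o_n = [1.5176, 0.5421, -0.0000], ω = ẑ
J2: z=[0.0000, 0.0000, 1.0000] o=[0.5829, -0.3502, 0.0000] → [1.1674, -0.0408, 0.0000, 0.0000, 0.0000, 1.0000]
J3: z=[0.9994, -0.0349, 0.0000] o=[0.5612, -0.9698, 0.3000] → [0.0178, 0.5096, -0.5481, 0.9994, -0.0349, 0.0000]
J4: z=[0.9994, -0.0349, 0.0000] o=[0.5567, -1.0995, 0.9675] → [0.0411, 1.1767, -0.4183, 0.9994, -0.0349, 0.0000]
J5: z=[0.9994, -0.0349, 0.0000] o=[0.5502, -1.2848, 0.3969] → [0.0212, 0.6065, -0.2329, 0.9994, -0.0349, 0.0000]
V = J·q̇ = [0.0531, 0.7902, -0.1934, 0.8445, -0.0295, -0.1910]

0.0531 0.7902 -0.1934 0.8445 -0.0295 -0.1910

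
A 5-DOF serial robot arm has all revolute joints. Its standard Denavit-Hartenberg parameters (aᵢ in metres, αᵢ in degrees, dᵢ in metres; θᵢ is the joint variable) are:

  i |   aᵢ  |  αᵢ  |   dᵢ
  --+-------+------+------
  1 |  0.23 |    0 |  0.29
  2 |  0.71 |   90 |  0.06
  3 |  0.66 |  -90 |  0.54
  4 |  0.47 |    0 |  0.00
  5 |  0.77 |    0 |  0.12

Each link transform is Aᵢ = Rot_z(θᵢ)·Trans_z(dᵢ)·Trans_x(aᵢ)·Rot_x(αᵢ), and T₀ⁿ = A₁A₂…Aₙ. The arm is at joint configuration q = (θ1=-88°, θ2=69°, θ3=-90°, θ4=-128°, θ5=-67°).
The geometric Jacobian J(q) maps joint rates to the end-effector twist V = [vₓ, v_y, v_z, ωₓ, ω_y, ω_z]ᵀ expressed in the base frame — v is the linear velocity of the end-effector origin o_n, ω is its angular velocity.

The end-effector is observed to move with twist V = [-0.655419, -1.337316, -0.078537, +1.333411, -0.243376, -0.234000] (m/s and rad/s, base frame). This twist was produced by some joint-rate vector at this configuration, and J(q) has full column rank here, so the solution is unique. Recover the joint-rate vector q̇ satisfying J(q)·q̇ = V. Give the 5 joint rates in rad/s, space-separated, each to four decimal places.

o_n = [0.5613, -1.1724, 0.7231]
J₁: ẑ×o_n = [1.1724, 0.5613, -0.0000], ω = ẑ
J2: z=[0.0000, 0.0000, 1.0000] o=[0.0080, -0.2299, 0.2900] → [0.9426, 0.5533, -0.0000, 0.0000, 0.0000, 1.0000]
J3: z=[-0.3256, -0.9455, 0.0000] o=[0.6793, -0.4610, 0.3500] → [-0.3528, 0.1215, 0.1200, -0.3256, -0.9455, 0.0000]
J4: z=[0.9455, -0.3256, 0.0000] o=[0.5035, -0.9716, -0.3100] → [-0.3364, -0.9768, -0.1711, 0.9455, -0.3256, 0.0000]
J5: z=[0.9455, -0.3256, 0.0000] o=[0.3830, -1.3218, -0.0206] → [-0.2421, -0.7032, 0.1993, 0.9455, -0.3256, 0.0000]
q̇ = J⁺·V = [-0.4380, 0.2040, -0.2040, 0.8670, 0.4730]

-0.4380 0.2040 -0.2040 0.8670 0.4730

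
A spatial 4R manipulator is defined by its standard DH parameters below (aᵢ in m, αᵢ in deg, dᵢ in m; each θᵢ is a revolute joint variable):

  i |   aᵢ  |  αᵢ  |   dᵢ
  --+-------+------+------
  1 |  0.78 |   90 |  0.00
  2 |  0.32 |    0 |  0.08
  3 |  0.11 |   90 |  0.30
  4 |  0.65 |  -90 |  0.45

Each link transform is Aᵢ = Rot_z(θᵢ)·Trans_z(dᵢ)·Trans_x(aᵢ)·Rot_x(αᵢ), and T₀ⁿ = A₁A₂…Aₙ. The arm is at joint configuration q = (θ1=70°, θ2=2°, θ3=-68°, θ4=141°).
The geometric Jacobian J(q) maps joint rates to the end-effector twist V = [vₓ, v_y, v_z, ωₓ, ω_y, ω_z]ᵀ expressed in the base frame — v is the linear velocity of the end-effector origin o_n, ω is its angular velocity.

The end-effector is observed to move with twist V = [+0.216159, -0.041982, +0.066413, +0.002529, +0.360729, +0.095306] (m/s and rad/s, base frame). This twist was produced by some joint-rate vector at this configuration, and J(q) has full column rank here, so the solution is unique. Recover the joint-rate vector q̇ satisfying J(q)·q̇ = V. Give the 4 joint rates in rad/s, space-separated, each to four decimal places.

o_n = [0.9221, 0.2263, 0.1891]
J₁: ẑ×o_n = [-0.2263, 0.9221, 0.0000], ω = ẑ
J2: z=[0.9397, -0.3420, 0.0000] o=[0.2668, 0.7330, 0.0000] → [-0.0647, -0.1777, -0.2520, 0.9397, -0.3420, 0.0000]
J3: z=[0.9397, -0.3420, 0.0000] o=[0.4513, 1.0061, 0.0112] → [-0.0609, -0.1672, -0.5718, 0.9397, -0.3420, 0.0000]
J4: z=[-0.3125, -0.8585, -0.4067] o=[0.7485, 0.9456, -0.0893] → [-0.5316, 0.0164, 0.3737, -0.3125, -0.8585, -0.4067]
q̇ = J⁺·V = [-0.0560, 0.4260, -0.5470, -0.3720]

-0.0560 0.4260 -0.5470 -0.3720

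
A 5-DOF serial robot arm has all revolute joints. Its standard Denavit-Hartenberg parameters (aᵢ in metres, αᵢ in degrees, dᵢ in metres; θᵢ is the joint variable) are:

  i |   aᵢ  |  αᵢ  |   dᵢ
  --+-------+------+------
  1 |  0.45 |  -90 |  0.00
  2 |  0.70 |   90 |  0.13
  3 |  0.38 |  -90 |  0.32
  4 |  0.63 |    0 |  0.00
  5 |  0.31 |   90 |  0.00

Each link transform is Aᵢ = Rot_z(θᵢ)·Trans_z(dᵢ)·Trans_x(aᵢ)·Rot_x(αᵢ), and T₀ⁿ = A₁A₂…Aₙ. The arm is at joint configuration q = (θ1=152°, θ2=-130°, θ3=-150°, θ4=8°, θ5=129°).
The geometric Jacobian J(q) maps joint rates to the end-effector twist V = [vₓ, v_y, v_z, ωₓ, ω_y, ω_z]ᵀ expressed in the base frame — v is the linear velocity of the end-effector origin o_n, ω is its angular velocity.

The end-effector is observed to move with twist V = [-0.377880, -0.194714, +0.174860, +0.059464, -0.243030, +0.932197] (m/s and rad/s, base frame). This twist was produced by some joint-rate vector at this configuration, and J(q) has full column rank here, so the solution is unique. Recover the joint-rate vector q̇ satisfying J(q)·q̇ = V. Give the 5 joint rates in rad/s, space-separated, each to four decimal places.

0.8690 0.4560 0.0870 0.2950 0.0160

o_n = [-0.2465, 0.4239, 0.0072]
J₁: ẑ×o_n = [-0.4239, -0.2465, 0.0000], ω = ẑ
J2: z=[-0.4695, -0.8829, 0.0000] o=[-0.3973, 0.2113, 0.0000] → [-0.0064, 0.0034, 0.0333, -0.4695, -0.8829, 0.0000]
J3: z=[0.6764, -0.3596, -0.6428] o=[-0.0611, -0.1148, 0.5362] → [0.5365, 0.4770, 0.2977, 0.6764, -0.3596, -0.6428]
J4: z=[0.6903, 0.6138, 0.3830] o=[0.0578, 0.0372, 0.0784] → [-0.1918, -0.0674, 0.4537, 0.6903, 0.6138, 0.3830]
J5: z=[0.6903, 0.6138, 0.3830] o=[-0.1617, 0.5072, -0.2791] → [0.2076, -0.2301, -0.0055, 0.6903, 0.6138, 0.3830]
q̇ = J⁺·V = [0.8690, 0.4560, 0.0870, 0.2950, 0.0160]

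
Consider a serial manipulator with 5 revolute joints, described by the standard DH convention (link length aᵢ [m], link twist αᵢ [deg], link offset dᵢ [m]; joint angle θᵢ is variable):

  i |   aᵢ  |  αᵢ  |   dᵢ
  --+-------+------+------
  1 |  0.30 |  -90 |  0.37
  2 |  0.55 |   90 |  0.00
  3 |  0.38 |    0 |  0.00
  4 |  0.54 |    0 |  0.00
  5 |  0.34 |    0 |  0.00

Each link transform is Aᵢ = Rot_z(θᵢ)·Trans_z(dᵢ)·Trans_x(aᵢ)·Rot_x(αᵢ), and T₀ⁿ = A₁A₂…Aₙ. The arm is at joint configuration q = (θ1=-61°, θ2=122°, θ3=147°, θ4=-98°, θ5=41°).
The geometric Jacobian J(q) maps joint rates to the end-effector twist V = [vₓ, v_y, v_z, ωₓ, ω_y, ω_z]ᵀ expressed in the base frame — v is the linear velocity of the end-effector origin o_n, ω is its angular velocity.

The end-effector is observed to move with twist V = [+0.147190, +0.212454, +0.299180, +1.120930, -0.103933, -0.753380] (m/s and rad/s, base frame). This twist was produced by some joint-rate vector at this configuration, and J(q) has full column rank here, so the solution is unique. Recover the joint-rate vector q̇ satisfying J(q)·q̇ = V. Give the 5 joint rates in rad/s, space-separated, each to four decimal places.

-0.3570 0.9300 -0.8790 0.7320 0.8950

o_n = [0.8298, 0.4718, -0.1266]
J₁: ẑ×o_n = [-0.4718, 0.8298, 0.0000], ω = ẑ
J2: z=[0.8746, 0.4848, 0.0000] o=[0.1454, -0.2624, 0.3700] → [-0.2408, 0.4343, 0.3103, 0.8746, 0.4848, 0.0000]
J3: z=[0.4111, -0.7417, -0.5299] o=[0.0041, -0.0075, -0.0964] → [0.2763, -0.4251, 0.8095, 0.4111, -0.7417, -0.5299]
J4: z=[0.4111, -0.7417, -0.5299] o=[0.2670, -0.0548, 0.1738] → [0.5019, -0.1747, 0.6340, 0.4111, -0.7417, -0.5299]
J5: z=[0.4111, -0.7417, -0.5299] o=[0.5325, 0.3069, -0.1266] → [0.0873, -0.1576, 0.2883, 0.4111, -0.7417, -0.5299]
q̇ = J⁺·V = [-0.3570, 0.9300, -0.8790, 0.7320, 0.8950]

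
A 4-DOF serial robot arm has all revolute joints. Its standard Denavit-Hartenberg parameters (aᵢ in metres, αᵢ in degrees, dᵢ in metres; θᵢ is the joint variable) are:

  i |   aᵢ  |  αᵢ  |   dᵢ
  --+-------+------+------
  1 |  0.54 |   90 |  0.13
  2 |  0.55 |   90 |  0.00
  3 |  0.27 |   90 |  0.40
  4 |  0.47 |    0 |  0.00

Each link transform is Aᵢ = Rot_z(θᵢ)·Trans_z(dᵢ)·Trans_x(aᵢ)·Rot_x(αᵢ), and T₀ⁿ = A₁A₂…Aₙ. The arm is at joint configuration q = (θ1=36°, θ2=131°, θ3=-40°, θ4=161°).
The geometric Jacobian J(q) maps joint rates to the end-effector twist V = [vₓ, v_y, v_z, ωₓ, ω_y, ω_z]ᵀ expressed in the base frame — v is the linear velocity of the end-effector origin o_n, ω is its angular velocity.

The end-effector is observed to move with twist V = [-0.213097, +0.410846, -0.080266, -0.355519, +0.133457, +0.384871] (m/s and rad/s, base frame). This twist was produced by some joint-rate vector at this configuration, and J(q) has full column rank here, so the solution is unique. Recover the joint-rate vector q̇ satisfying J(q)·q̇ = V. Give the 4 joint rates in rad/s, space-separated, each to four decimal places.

0.7890 -0.1170 -0.4230 0.2610

o_n = [0.6194, 0.3115, 0.8071]
J₁: ẑ×o_n = [-0.3115, 0.6194, 0.0000], ω = ẑ
J2: z=[0.5878, -0.8090, 0.0000] o=[0.4369, 0.3174, 0.1300] → [-0.5478, -0.3980, 0.1442, 0.5878, -0.8090, 0.0000]
J3: z=[0.6106, 0.4436, 0.6561] o=[0.1449, 0.1053, 0.5451] → [-0.0190, 0.1513, -0.0846, 0.6106, 0.4436, 0.6561]
J4: z=[-0.1091, 0.8676, -0.4851] o=[0.1774, 0.3434, 0.9636] → [-0.1513, -0.2315, -0.3800, -0.1091, 0.8676, -0.4851]
q̇ = J⁺·V = [0.7890, -0.1170, -0.4230, 0.2610]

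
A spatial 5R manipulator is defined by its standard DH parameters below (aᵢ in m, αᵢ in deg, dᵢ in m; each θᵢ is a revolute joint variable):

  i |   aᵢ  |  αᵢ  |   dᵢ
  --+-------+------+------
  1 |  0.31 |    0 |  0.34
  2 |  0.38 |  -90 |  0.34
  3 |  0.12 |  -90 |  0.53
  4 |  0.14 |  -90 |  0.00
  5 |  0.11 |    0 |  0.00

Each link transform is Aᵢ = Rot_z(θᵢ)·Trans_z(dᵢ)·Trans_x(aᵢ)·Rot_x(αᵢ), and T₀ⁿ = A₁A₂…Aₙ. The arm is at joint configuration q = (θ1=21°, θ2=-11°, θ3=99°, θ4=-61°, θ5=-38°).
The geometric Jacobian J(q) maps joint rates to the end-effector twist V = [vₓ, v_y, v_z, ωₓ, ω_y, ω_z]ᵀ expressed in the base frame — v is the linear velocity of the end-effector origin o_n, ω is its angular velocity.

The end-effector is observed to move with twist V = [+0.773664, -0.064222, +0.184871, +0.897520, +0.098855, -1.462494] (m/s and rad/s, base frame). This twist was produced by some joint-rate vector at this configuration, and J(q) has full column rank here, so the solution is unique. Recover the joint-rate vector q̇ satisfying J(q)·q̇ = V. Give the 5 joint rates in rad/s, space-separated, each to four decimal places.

o_n = [0.4359, 0.8764, 0.4635]
J₁: ẑ×o_n = [-0.8764, 0.4359, 0.0000], ω = ẑ
J2: z=[0.0000, 0.0000, 1.0000] o=[0.2894, 0.1111, 0.3400] → [-0.7653, 0.1465, 0.0000, 0.0000, 0.0000, 1.0000]
J3: z=[-0.1736, 0.9848, 0.0000] o=[0.6636, 0.1771, 0.6800] → [-0.2132, -0.0376, 0.1029, -0.1736, 0.9848, 0.0000]
J4: z=[-0.9727, -0.1715, 0.1564] o=[0.5531, 0.6958, 0.5615] → [-0.0115, -0.1136, -0.1958, -0.9727, -0.1715, 0.1564]
J5: z=[-0.0506, -0.5012, -0.8639] o=[0.5214, 0.8145, 0.4944] → [0.0690, 0.0723, -0.0460, -0.0506, -0.5012, -0.8639]
q̇ = J⁺·V = [-0.1920, -0.7780, 0.1330, -0.9670, 0.3950]

-0.1920 -0.7780 0.1330 -0.9670 0.3950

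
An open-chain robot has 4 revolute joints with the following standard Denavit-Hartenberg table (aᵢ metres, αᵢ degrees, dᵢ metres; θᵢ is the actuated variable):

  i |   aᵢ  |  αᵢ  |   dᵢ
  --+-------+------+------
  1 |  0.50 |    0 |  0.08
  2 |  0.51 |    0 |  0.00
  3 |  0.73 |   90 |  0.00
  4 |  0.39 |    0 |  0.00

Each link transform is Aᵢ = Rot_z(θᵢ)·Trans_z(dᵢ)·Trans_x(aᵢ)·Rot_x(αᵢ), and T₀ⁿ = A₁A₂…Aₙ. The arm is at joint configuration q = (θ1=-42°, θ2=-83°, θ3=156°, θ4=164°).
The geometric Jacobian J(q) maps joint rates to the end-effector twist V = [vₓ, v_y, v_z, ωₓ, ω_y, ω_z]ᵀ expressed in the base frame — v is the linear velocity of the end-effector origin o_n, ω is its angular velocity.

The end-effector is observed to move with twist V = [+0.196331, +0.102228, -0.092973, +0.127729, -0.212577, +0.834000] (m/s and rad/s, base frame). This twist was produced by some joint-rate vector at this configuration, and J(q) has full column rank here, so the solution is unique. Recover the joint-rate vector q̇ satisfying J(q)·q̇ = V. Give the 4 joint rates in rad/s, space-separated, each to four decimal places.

o_n = [0.3834, -0.5694, 0.1875]
J₁: ẑ×o_n = [0.5694, 0.3834, -0.0000], ω = ẑ
J2: z=[0.0000, 0.0000, 1.0000] o=[0.3716, -0.3346, 0.0800] → [0.2349, 0.0119, -0.0000, 0.0000, 0.0000, 1.0000]
J3: z=[0.0000, 0.0000, 1.0000] o=[0.0790, -0.7523, 0.0800] → [-0.1829, 0.3044, 0.0000, 0.0000, 0.0000, 1.0000]
J4: z=[0.5150, -0.8572, 0.0000] o=[0.7048, -0.3764, 0.0800] → [-0.0921, -0.0554, -0.3749, 0.5150, -0.8572, 0.0000]
q̇ = J⁺·V = [0.2020, 0.5260, 0.1060, 0.2480]

0.2020 0.5260 0.1060 0.2480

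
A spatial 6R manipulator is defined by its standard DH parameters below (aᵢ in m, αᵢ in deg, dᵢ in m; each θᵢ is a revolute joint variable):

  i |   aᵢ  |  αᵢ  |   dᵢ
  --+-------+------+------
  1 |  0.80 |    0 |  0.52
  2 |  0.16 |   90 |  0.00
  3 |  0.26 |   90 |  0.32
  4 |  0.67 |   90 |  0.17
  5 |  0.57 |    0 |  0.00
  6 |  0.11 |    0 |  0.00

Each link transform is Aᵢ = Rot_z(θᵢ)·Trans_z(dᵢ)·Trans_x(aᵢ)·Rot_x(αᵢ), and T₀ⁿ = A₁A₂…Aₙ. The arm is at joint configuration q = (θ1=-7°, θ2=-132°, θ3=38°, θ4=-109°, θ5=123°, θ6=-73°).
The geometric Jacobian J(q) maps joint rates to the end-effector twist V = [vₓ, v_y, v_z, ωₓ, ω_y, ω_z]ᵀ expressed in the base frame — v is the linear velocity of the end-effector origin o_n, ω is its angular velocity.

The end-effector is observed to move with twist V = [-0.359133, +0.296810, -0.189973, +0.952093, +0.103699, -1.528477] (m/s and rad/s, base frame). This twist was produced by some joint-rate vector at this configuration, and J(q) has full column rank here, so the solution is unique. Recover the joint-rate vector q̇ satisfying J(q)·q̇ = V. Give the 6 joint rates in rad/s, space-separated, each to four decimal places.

-0.6650 0.1800 -0.9810 0.3380 0.9170 0.4180

o_n = [0.3187, -0.6258, 0.0168]
J₁: ẑ×o_n = [0.6258, 0.3187, -0.0000], ω = ẑ
J2: z=[0.0000, 0.0000, 1.0000] o=[0.7940, -0.0975, 0.5200] → [0.5283, -0.4754, 0.0000, 0.0000, 0.0000, 1.0000]
J3: z=[-0.6561, 0.7547, 0.0000] o=[0.6733, -0.2025, 0.5200] → [-0.3798, -0.3302, 0.5454, -0.6561, 0.7547, 0.0000]
J4: z=[-0.4646, -0.4039, -0.7880] o=[0.3087, -0.0954, 0.6801] → [-0.1500, -0.3160, 0.2505, -0.4646, -0.4039, -0.7880]
J5: z=[0.3487, 0.7345, -0.5821] o=[0.7751, -0.5294, 0.4118] → [-0.3463, 0.4034, 0.3016, 0.3487, 0.7345, -0.5821]
J6: z=[0.3487, 0.7345, -0.5821] o=[0.3003, -0.5532, 0.0973] → [-0.1014, 0.0174, -0.0388, 0.3487, 0.7345, -0.5821]
q̇ = J⁺·V = [-0.6650, 0.1800, -0.9810, 0.3380, 0.9170, 0.4180]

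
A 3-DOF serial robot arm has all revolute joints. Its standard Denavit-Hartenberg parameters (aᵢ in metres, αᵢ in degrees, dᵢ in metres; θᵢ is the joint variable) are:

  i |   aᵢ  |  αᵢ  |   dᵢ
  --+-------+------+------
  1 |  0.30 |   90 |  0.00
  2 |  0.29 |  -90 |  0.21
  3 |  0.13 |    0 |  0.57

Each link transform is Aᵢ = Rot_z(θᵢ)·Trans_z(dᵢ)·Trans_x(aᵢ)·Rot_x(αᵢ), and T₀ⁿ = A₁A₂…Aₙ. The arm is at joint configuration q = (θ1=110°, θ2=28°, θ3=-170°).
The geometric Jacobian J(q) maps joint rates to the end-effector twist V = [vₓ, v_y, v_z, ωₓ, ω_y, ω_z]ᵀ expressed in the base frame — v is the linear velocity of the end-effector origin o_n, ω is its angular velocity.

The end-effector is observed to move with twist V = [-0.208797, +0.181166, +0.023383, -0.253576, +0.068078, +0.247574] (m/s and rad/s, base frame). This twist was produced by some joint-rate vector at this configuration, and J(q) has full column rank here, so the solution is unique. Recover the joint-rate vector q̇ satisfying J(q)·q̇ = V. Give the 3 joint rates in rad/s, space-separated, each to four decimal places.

0.5310 -0.2150 -0.3210

o_n = [0.1586, 0.2444, 0.5793]
J₁: ẑ×o_n = [-0.2444, 0.1586, 0.0000], ω = ẑ
J2: z=[0.9397, 0.3420, 0.0000] o=[-0.1026, 0.2819, 0.0000] → [0.1981, -0.5444, -0.1246, 0.9397, 0.3420, 0.0000]
J3: z=[0.1606, -0.4412, 0.8829] o=[0.0072, 0.5943, 0.1361] → [0.1135, 0.0625, 0.0106, 0.1606, -0.4412, 0.8829]
q̇ = J⁺·V = [0.5310, -0.2150, -0.3210]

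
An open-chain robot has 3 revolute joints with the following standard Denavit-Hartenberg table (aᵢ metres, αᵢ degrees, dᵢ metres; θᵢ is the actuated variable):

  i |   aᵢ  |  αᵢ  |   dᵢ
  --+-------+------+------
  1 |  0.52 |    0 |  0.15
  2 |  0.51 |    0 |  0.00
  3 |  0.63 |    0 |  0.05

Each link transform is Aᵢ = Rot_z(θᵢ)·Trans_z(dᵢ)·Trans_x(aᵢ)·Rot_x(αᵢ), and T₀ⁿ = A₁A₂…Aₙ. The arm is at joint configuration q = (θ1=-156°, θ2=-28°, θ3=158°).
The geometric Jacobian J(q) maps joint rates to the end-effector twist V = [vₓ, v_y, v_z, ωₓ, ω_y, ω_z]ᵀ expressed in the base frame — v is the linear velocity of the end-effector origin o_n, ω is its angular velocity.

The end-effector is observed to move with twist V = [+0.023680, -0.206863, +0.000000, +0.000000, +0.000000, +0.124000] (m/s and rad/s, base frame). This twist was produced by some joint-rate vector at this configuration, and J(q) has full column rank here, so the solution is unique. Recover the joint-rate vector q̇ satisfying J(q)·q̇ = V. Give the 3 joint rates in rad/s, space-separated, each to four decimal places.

o_n = [-0.4176, -0.4521, 0.2000]
J₁: ẑ×o_n = [0.4521, -0.4176, 0.0000], ω = ẑ
J2: z=[0.0000, 0.0000, 1.0000] o=[-0.4750, -0.2115, 0.1500] → [0.2406, 0.0575, -0.0000, 0.0000, 0.0000, 1.0000]
J3: z=[0.0000, 0.0000, 1.0000] o=[-0.9838, -0.1759, 0.1500] → [0.2762, 0.5662, -0.0000, 0.0000, 0.0000, 1.0000]
q̇ = J⁺·V = [0.0360, 0.4750, -0.3870]

0.0360 0.4750 -0.3870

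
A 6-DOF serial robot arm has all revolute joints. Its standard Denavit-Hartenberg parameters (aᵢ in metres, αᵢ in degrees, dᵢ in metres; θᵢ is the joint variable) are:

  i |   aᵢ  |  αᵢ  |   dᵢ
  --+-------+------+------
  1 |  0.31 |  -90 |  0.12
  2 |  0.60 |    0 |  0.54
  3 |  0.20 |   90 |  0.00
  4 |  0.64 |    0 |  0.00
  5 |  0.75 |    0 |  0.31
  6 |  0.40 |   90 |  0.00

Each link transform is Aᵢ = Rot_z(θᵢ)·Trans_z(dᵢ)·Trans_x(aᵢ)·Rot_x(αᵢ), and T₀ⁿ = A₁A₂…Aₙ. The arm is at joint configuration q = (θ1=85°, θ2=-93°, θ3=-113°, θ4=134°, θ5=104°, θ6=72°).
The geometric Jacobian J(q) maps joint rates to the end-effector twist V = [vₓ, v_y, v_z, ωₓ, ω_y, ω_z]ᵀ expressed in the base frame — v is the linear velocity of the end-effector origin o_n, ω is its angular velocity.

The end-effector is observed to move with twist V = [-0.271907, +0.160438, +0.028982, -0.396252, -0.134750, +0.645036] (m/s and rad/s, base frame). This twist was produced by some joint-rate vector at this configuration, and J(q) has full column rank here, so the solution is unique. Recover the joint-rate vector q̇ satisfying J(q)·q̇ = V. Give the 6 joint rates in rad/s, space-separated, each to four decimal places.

o_n = [0.0086, 0.7626, 0.6093]
J₁: ẑ×o_n = [-0.7626, 0.0086, 0.0000], ω = ẑ
J2: z=[-0.9962, 0.0872, 0.0000] o=[0.0270, 0.3088, 0.1200] → [0.0426, 0.4874, -0.4504, -0.9962, 0.0872, 0.0000]
J3: z=[-0.9962, 0.0872, 0.0000] o=[-0.5137, 0.3246, 0.7192] → [-0.0096, -0.1095, -0.4818, -0.9962, 0.0872, 0.0000]
J4: z=[0.0382, 0.4367, -0.8988] o=[-0.5293, 0.1455, 0.6315] → [0.5449, -0.4826, -0.2113, 0.0382, 0.4367, -0.8988]
J5: z=[0.0382, 0.4367, -0.8988] o=[-0.9531, 0.5837, 0.8264] → [0.0660, -0.8561, -0.4131, 0.0382, 0.4367, -0.8988]
J6: z=[0.0382, 0.4367, -0.8988] o=[-0.2765, 1.0195, 0.7220] → [-0.2801, -0.2519, -0.1343, 0.0382, 0.4367, -0.8988]
q̇ = J⁺·V = [0.2990, -0.4530, 0.8360, 0.1290, -0.6670, 0.1530]

0.2990 -0.4530 0.8360 0.1290 -0.6670 0.1530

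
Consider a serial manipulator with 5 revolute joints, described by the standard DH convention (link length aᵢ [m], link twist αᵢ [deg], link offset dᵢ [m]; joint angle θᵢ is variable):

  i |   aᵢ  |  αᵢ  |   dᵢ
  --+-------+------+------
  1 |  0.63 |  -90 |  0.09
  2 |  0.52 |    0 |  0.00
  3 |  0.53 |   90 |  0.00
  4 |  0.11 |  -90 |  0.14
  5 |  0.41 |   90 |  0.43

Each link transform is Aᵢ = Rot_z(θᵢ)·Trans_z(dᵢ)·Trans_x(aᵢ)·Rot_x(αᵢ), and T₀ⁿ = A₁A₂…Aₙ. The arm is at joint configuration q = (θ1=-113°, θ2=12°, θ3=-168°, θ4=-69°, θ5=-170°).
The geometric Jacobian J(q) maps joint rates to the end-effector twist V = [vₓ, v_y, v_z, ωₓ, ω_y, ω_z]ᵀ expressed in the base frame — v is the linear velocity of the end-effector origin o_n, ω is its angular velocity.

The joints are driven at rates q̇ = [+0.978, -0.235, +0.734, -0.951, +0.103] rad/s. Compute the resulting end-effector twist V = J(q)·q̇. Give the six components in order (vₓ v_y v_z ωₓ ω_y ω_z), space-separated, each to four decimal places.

o_n = [0.2779, -0.4417, 0.1250]
J₁: ẑ×o_n = [0.4417, 0.2779, -0.0000], ω = ẑ
J2: z=[0.9205, -0.3907, 0.0000] o=[-0.2462, -0.5799, 0.0900] → [-0.0137, -0.0322, 0.3320, 0.9205, -0.3907, 0.0000]
J3: z=[0.9205, -0.3907, 0.0000] o=[-0.4449, -1.0481, -0.0181] → [-0.0559, -0.1317, 0.8406, 0.9205, -0.3907, 0.0000]
J4: z=[0.1589, 0.3744, -0.9135] o=[-0.2557, -0.6024, 0.1975] → [0.1197, -0.4759, -0.1742, 0.1589, 0.3744, -0.9135]
J5: z=[0.6631, 0.6450, 0.3797] o=[-0.3139, -0.4767, 0.0856] → [0.0121, 0.1986, -0.3585, 0.6631, 0.6450, 0.3797]
V = J·q̇ = [0.2815, 0.6557, 0.6678, 0.3765, -0.4846, 1.8859]

0.2815 0.6557 0.6678 0.3765 -0.4846 1.8859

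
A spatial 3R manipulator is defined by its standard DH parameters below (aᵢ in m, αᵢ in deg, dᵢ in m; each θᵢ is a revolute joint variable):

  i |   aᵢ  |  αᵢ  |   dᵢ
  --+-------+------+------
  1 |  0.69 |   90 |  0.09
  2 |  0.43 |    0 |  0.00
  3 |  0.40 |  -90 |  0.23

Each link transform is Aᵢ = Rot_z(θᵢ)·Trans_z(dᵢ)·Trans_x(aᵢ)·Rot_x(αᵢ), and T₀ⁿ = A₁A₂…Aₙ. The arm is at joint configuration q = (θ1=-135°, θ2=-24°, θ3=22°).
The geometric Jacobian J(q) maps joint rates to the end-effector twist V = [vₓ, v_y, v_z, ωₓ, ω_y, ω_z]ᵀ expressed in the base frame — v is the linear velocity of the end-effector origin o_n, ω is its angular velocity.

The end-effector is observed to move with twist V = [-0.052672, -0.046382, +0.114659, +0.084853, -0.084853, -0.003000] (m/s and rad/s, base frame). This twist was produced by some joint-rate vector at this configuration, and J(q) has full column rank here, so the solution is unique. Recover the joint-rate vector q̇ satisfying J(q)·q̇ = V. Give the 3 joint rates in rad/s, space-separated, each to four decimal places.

o_n = [-1.2110, -0.8857, -0.0989]
J₁: ẑ×o_n = [0.8857, -1.2110, 0.0000], ω = ẑ
J2: z=[-0.7071, 0.7071, 0.0000] o=[-0.4879, -0.4879, 0.0900] → [-0.1335, -0.1335, 0.7926, -0.7071, 0.7071, 0.0000]
J3: z=[-0.7071, 0.7071, 0.0000] o=[-0.7657, -0.7657, -0.0849] → [-0.0099, -0.0099, 0.3998, -0.7071, 0.7071, 0.0000]
q̇ = J⁺·V = [-0.0030, 0.4140, -0.5340]

-0.0030 0.4140 -0.5340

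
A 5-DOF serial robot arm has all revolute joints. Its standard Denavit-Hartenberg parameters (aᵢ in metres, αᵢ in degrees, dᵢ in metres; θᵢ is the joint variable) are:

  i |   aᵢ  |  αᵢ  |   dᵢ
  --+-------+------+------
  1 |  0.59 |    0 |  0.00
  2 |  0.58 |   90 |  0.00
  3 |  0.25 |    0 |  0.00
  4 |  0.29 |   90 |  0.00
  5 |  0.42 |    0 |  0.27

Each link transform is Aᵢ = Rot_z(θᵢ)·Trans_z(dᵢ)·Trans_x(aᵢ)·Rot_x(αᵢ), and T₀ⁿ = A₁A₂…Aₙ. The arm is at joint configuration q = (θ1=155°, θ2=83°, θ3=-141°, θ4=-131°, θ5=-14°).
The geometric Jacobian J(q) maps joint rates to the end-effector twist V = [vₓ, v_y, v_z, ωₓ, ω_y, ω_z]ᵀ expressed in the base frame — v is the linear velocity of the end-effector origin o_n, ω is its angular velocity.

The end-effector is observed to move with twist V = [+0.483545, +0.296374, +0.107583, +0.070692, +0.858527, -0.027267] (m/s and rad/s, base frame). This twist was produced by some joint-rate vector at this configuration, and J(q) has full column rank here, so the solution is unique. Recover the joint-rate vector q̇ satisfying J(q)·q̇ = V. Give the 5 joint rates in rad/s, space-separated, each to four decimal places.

o_n = [-0.8088, -0.3811, 0.5303]
J₁: ẑ×o_n = [0.3811, -0.8088, 0.0000], ω = ẑ
J2: z=[0.0000, 0.0000, 1.0000] o=[-0.5347, 0.2493, 0.0000] → [0.6304, -0.2741, 0.0000, 0.0000, 0.0000, 1.0000]
J3: z=[-0.8480, 0.5299, 0.0000] o=[-0.8421, -0.2425, 0.0000] → [0.2810, 0.4498, 0.0999, -0.8480, 0.5299, 0.0000]
J4: z=[-0.8480, 0.5299, 0.0000] o=[-0.7391, -0.0778, -0.1573] → [0.3644, 0.5832, 0.2942, -0.8480, 0.5299, 0.0000]
J5: z=[-0.5296, -0.8475, -0.0349] o=[-0.7445, -0.0863, 0.1325] → [-0.3475, 0.2129, 0.1015, -0.5296, -0.8475, -0.0349]
q̇ = J⁺·V = [-0.3120, 0.2580, -0.3560, 0.7510, -0.7660]

-0.3120 0.2580 -0.3560 0.7510 -0.7660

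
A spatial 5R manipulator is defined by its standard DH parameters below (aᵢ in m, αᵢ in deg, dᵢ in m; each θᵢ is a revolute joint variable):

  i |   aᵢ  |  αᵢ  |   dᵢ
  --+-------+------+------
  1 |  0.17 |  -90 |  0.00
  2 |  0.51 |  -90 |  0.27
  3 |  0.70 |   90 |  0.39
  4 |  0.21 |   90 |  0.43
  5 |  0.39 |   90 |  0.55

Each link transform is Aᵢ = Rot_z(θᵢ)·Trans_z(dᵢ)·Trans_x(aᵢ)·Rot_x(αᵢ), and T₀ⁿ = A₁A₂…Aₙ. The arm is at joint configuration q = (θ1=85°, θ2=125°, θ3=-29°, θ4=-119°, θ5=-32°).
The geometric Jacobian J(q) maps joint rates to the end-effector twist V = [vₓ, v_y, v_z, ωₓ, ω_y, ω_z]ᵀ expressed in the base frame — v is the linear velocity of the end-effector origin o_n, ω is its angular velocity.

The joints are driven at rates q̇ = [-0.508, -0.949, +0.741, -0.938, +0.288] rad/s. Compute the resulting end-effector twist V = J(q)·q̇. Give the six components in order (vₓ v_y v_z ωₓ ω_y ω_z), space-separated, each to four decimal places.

o_n = [-0.4592, -0.1498, -0.1928]
J₁: ẑ×o_n = [0.1498, -0.4592, 0.0000], ω = ẑ
J2: z=[-0.9962, 0.0872, 0.0000] o=[0.0148, 0.1694, 0.0000] → [-0.0168, -0.1920, 0.3592, -0.9962, 0.0872, 0.0000]
J3: z=[-0.0714, -0.8160, 0.5736] o=[-0.2797, -0.0985, -0.4178] → [-0.1542, -0.0869, -0.1429, -0.0714, -0.8160, 0.5736]
J4: z=[-0.8471, 0.3532, 0.3971] o=[-0.6762, -0.7370, -0.6956] → [-0.0556, 0.5121, -0.5741, -0.8471, 0.3532, 0.3971]
J5: z=[0.4260, 0.0045, 0.9047] o=[-0.9737, -0.3887, -0.5572] → [-0.2145, 0.3102, 0.0995, 0.4260, 0.0045, 0.9047]
V = J·q̇ = [-0.1840, -0.0399, 0.1204, 1.8097, -1.0174, -0.1949]

-0.1840 -0.0399 0.1204 1.8097 -1.0174 -0.1949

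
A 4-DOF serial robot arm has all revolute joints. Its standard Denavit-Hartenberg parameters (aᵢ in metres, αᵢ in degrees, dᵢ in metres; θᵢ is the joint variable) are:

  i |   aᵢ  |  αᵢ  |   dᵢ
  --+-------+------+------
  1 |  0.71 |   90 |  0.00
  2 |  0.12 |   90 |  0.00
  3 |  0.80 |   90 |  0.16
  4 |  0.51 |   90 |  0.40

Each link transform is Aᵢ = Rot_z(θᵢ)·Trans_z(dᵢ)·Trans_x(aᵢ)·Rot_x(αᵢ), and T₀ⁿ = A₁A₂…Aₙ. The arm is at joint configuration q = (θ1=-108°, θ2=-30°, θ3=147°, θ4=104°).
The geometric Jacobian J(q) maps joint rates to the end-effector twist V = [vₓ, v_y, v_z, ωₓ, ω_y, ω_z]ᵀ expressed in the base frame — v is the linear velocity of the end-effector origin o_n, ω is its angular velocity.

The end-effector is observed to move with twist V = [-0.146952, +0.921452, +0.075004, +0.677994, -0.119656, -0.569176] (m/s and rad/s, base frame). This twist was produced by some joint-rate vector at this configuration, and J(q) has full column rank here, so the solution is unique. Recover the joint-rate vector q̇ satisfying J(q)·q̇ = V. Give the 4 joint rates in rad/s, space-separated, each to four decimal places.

-0.9720 -0.2440 -0.3010 -0.5220

o_n = [-0.7263, 0.0428, -0.4523]
J₁: ẑ×o_n = [-0.0428, -0.7263, 0.0000], ω = ẑ
J2: z=[-0.9511, 0.3090, 0.0000] o=[-0.2194, -0.6753, 0.0000] → [-0.1398, -0.4302, -0.5263, -0.9511, 0.3090, 0.0000]
J3: z=[0.1545, 0.4755, -0.8660] o=[-0.2515, -0.7741, -0.0600] → [0.5209, 0.4718, 0.3520, 0.1545, 0.4755, -0.8660]
J4: z=[-0.9434, -0.1894, -0.2723] o=[-0.4616, -0.0108, 0.1369] → [0.1262, -0.4838, -0.1007, -0.9434, -0.1894, -0.2723]
q̇ = J⁺·V = [-0.9720, -0.2440, -0.3010, -0.5220]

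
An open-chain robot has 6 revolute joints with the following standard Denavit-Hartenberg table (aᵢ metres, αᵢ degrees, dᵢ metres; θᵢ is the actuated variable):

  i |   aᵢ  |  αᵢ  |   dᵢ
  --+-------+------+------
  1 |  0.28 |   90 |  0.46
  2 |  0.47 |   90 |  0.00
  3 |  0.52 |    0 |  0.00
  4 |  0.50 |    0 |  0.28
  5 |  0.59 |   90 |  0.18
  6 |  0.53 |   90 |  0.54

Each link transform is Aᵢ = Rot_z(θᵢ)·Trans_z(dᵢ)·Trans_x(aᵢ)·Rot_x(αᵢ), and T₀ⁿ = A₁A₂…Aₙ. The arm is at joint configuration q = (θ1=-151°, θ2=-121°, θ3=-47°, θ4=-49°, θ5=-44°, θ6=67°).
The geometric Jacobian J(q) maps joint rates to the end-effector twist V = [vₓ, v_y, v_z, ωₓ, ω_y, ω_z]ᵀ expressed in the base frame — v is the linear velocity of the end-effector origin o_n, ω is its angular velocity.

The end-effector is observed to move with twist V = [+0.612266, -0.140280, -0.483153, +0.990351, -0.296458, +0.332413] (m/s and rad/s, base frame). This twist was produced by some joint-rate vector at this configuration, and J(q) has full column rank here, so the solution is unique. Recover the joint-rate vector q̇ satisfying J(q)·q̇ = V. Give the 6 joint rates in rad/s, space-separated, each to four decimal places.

0.3970 -0.2300 0.6780 0.5410 -0.6330 -0.6650

o_n = [0.8555, -0.6420, 1.1071]
J₁: ẑ×o_n = [0.6420, 0.8555, -0.0000], ω = ẑ
J2: z=[-0.4848, 0.8746, 0.0000] o=[-0.2449, -0.1357, 0.4600] → [0.5659, 0.3137, -0.7170, -0.4848, 0.8746, 0.0000]
J3: z=[0.7497, 0.4156, 0.5150] o=[-0.0332, -0.0184, 0.0571] → [0.7575, -0.3294, -0.8368, 0.7497, 0.4156, 0.5150]
J4: z=[0.7497, 0.4156, 0.5150] o=[0.3110, -0.2625, -0.2469] → [0.7581, -0.7345, -0.5108, 0.7497, 0.4156, 0.5150]
J5: z=[0.7497, 0.4156, 0.5150] o=[0.7384, -0.5941, -0.0578] → [0.5088, -0.8130, -0.0846, 0.7497, 0.4156, 0.5150]
J6: z=[-0.6609, 0.5095, 0.5510] o=[0.8536, -0.9638, 0.4223] → [0.1716, 0.4537, -0.2137, -0.6609, 0.5095, 0.5510]
q̇ = J⁺·V = [0.3970, -0.2300, 0.6780, 0.5410, -0.6330, -0.6650]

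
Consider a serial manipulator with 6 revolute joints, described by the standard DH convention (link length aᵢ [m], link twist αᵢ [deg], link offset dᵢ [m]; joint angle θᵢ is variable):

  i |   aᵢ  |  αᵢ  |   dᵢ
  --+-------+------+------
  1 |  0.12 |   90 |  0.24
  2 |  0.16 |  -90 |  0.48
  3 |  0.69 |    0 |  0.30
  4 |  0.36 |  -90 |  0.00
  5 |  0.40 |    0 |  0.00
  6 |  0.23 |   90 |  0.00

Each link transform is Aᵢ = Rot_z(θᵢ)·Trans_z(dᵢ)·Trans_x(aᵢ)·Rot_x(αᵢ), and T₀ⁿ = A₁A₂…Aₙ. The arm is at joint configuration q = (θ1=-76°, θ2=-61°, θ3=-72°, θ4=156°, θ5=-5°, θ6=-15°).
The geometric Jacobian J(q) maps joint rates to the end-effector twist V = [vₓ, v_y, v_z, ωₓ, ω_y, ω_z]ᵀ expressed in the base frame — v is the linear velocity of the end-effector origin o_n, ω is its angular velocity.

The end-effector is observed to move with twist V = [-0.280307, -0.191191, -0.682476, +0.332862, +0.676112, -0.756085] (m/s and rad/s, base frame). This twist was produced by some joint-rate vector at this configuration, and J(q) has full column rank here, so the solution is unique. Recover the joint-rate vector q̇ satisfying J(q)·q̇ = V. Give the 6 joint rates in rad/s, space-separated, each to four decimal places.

o_n = [0.0102, -0.7313, 0.0250]
J₁: ẑ×o_n = [0.7313, 0.0102, -0.0000], ω = ẑ
J2: z=[-0.9703, -0.2419, 0.0000] o=[0.0290, -0.1164, 0.2400] → [0.0520, -0.2087, 0.5920, -0.9703, -0.2419, 0.0000]
J3: z=[0.2116, -0.8486, 0.4848] o=[-0.4179, -0.3078, 0.1001] → [0.2690, 0.2235, 0.2738, 0.2116, -0.8486, 0.4848]
J4: z=[0.2116, -0.8486, 0.4848] o=[-0.9662, -0.8215, 0.0590] → [-0.0148, 0.4806, 0.8477, 0.2116, -0.8486, 0.4848]
J5: z=[-0.0152, 0.4931, 0.8698] o=[-0.6144, -0.7526, 0.0261] → [-0.0191, 0.5433, -0.3083, -0.0152, 0.4931, 0.8698]
J6: z=[-0.0152, 0.4931, 0.8698] o=[-0.2176, -0.7059, 0.0066] → [0.0311, 0.1985, -0.1120, -0.0152, 0.4931, 0.8698]
q̇ = J⁺·V = [-0.1710, -0.5110, -0.4640, -0.3230, 0.0270, -0.2610]

-0.1710 -0.5110 -0.4640 -0.3230 0.0270 -0.2610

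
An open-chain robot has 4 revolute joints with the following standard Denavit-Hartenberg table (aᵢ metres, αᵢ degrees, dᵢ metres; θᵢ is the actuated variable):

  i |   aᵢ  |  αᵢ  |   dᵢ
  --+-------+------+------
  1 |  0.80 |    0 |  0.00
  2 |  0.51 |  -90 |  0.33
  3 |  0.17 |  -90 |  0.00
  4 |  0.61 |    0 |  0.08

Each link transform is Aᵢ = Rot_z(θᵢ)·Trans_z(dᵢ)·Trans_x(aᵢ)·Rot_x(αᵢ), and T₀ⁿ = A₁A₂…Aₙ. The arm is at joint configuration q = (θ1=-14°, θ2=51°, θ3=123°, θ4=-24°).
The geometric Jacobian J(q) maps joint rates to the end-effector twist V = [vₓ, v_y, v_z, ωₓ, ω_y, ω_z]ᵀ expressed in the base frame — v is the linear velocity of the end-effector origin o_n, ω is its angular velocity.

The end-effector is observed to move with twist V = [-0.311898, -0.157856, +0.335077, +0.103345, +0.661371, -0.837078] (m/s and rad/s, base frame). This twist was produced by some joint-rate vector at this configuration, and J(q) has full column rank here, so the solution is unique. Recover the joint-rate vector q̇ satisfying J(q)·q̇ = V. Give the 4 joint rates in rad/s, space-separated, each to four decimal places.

o_n = [0.6643, 0.0328, -0.2364]
J₁: ẑ×o_n = [-0.0328, 0.6643, 0.0000], ω = ẑ
J2: z=[0.0000, 0.0000, 1.0000] o=[0.7762, -0.1935, 0.0000] → [-0.2263, -0.1119, 0.0000, 0.0000, 0.0000, 1.0000]
J3: z=[-0.6018, 0.7986, 0.0000] o=[1.1835, 0.1134, 0.3300] → [-0.4523, -0.3408, 0.4632, -0.6018, 0.7986, 0.0000]
J4: z=[-0.6698, -0.5047, 0.5446] o=[1.1096, 0.0577, 0.1874] → [0.2274, -0.5264, -0.2081, -0.6698, -0.5047, 0.5446]
q̇ = J⁺·V = [-0.4630, -0.0620, 0.4660, -0.5730]

-0.4630 -0.0620 0.4660 -0.5730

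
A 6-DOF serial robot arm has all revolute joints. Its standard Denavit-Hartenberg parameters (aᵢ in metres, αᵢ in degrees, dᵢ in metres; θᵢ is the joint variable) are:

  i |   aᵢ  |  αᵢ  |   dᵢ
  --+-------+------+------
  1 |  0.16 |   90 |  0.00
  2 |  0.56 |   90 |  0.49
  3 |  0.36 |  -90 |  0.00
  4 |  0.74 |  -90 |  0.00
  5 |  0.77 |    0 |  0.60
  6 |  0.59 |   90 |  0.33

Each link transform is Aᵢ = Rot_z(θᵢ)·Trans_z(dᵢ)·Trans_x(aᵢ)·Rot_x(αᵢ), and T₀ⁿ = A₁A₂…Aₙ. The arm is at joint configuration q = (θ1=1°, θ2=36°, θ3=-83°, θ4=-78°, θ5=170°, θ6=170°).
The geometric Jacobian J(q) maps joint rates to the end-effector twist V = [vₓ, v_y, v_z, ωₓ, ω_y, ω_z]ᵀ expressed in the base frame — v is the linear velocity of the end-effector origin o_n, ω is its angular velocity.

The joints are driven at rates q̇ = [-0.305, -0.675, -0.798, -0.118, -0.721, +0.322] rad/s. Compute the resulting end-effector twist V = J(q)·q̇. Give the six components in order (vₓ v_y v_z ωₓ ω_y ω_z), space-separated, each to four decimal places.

o_n = [0.9831, 0.8898, 0.2000]
J₁: ẑ×o_n = [-0.8898, 0.9831, 0.0000], ω = ẑ
J2: z=[0.0175, -0.9998, 0.0000] o=[0.1600, 0.0028, 0.0000] → [-0.2000, -0.0035, 0.8385, 0.0175, -0.9998, 0.0000]
J3: z=[0.5877, 0.0103, -0.8090] o=[0.6215, -0.4792, 0.3292] → [1.1063, -0.2166, 0.8009, 0.5877, 0.0103, -0.8090]
J4: z=[0.8050, -0.1078, 0.5834] o=[0.6508, -0.1213, 0.3549] → [-0.5732, 0.3186, 0.8498, 0.8050, -0.1078, 0.5834]
J5: z=[-0.0427, 0.9703, 0.2383] o=[1.0887, 0.0390, -0.2196] → [0.2044, -0.0072, 0.0661, -0.0427, 0.9703, 0.2383]
J6: z=[-0.0427, 0.9703, 0.2383] o=[0.5067, 0.4713, 0.4341] → [-0.3269, 0.1035, -0.4801, -0.0427, 0.9703, 0.2383]
V = J·q̇ = [-0.6614, -0.1237, -1.5076, -0.5587, 0.2923, 0.1767]

-0.6614 -0.1237 -1.5076 -0.5587 0.2923 0.1767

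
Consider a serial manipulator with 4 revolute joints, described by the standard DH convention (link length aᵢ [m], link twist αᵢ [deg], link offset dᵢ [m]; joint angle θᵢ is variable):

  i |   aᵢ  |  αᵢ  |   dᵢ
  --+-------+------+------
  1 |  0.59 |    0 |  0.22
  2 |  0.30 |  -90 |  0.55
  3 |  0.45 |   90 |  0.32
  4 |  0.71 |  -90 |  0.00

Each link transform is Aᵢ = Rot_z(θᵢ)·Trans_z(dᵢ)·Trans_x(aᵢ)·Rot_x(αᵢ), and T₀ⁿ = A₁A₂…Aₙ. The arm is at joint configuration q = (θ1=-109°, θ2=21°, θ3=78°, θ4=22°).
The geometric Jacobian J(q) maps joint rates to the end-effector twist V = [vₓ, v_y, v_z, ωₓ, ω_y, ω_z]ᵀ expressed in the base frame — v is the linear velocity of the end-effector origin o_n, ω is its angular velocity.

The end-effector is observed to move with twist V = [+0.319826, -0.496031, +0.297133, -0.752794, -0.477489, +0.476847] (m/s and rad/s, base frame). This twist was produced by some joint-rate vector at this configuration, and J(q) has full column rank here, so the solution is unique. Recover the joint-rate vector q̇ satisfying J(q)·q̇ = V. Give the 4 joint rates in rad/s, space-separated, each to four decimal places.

-0.3690 0.7500 -0.7690 0.4610

o_n = [0.4120, -1.0675, -0.3141]
J₁: ẑ×o_n = [1.0675, 0.4120, -0.0000], ω = ẑ
J2: z=[0.0000, 0.0000, 1.0000] o=[-0.1921, -0.5579, 0.2200] → [0.5097, 0.6041, -0.0000, 0.0000, 0.0000, 1.0000]
J3: z=[0.9994, 0.0349, 0.0000] o=[-0.1816, -0.8577, 0.7700] → [-0.0378, 1.0834, -0.2304, 0.9994, 0.0349, 0.0000]
J4: z=[0.0341, -0.9776, 0.2079] o=[0.1415, -0.9400, 0.3298] → [0.6560, 0.0782, 0.2602, 0.0341, -0.9776, 0.2079]
q̇ = J⁺·V = [-0.3690, 0.7500, -0.7690, 0.4610]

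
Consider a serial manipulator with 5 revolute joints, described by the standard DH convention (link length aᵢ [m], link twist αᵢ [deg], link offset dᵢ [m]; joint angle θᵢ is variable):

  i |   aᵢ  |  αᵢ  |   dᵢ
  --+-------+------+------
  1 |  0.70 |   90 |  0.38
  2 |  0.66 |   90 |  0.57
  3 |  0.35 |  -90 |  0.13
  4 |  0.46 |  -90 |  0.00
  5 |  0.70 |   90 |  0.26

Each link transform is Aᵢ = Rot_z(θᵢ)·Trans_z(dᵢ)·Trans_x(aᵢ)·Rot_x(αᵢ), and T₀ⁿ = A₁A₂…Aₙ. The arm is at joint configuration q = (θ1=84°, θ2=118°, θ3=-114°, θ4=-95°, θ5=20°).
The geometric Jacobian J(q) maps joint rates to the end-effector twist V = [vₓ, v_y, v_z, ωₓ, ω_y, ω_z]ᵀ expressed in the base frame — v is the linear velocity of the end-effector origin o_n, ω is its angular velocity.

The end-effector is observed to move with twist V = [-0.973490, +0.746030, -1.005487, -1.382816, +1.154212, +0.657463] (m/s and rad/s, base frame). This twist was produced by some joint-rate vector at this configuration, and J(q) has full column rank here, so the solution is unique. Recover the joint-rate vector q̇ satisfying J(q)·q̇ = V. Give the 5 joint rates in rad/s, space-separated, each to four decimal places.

o_n = [0.3775, 1.6782, 1.1803]
J₁: ẑ×o_n = [-1.6782, 0.3775, 0.0000], ω = ẑ
J2: z=[0.9945, -0.1045, 0.0000] o=[0.0732, 0.6962, 0.3800] → [-0.0837, -0.7960, 1.0085, 0.9945, -0.1045, 0.0000]
J3: z=[0.0923, 0.8781, 0.4695] o=[0.6077, 0.3284, 0.9627] → [-0.4426, -0.1281, 0.3267, 0.0923, 0.8781, 0.4695]
J4: z=[-0.4493, -0.3840, 0.8066] o=[0.3087, 0.5425, 0.8981] → [-1.0245, 0.1824, -0.4839, -0.4493, -0.3840, 0.8066]
J5: z=[-0.8772, 0.3608, -0.3168] o=[0.3866, 0.9334, 1.1276] → [0.2550, 0.0491, -0.6500, -0.8772, 0.3608, -0.3168]
q̇ = J⁺·V = [0.5380, -0.7830, 0.8720, -0.0440, 0.8030]

0.5380 -0.7830 0.8720 -0.0440 0.8030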